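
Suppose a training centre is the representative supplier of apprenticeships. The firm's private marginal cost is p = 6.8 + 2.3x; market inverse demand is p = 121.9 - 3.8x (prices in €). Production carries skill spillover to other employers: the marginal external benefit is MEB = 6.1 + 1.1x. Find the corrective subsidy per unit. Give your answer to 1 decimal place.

Social marginal cost = private MC − MEB = 0.7 + 1.2x.
Set SMC = demand: 0.7 + 1.2x = 121.9 - 3.8x → x* = 24.2400.
The Pigouvian subsidy equals MEB at x*: 6.1 + 1.1×24.2400 = 32.7640.

subsidy = €32.8 per unit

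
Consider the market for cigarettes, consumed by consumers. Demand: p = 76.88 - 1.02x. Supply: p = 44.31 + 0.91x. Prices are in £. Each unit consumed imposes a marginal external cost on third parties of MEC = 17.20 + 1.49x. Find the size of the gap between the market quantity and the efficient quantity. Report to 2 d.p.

Market equilibrium (private): 44.31 + 0.91x = 76.88 - 1.02x → x_m = 16.8756.
Social marginal benefit = demand − MEC = 59.68 - 2.51x.
Set SMB = MC: 59.68 - 2.51x = 44.31 + 0.91x → x* = 4.4942.
Gap = |16.8756 − 4.4942| = 12.3814.

12.38 units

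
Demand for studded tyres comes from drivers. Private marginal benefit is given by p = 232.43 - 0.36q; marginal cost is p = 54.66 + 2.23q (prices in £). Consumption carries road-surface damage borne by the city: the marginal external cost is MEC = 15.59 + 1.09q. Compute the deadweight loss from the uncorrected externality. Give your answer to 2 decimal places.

Market equilibrium (private): 54.66 + 2.23q = 232.43 - 0.36q → q_m = 68.6371.
Social marginal benefit = demand − MEC = 216.84 - 1.45q.
Set SMB = MC: 216.84 - 1.45q = 54.66 + 2.23q → q* = 44.0707.
The loss is the area between SMB and MC from q* to q_m; with linear curves that's a triangle of height MEC(q_m).
DWL = ½ × 24.5664 × 90.4044 = 1110.4553.

DWL = £1110.46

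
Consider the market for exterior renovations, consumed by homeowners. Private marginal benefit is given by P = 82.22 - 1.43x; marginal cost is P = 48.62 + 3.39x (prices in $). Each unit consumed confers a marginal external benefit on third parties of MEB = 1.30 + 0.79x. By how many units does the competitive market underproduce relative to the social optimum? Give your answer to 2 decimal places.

1.69 units

Market equilibrium (private): 48.62 + 3.39x = 82.22 - 1.43x → x_m = 6.9710.
Social marginal benefit = demand + MEB = 83.52 - 0.64x.
Set SMB = MC: 83.52 - 0.64x = 48.62 + 3.39x → x* = 8.6600.
Gap = |6.9710 − 8.6600| = 1.6890.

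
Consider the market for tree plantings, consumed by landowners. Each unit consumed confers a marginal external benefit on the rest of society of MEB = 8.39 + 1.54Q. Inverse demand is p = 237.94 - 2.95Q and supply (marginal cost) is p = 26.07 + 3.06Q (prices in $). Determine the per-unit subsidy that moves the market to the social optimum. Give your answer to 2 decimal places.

Social marginal benefit = demand + MEB = 246.33 - 1.41Q.
Set SMB = MC: 246.33 - 1.41Q = 26.07 + 3.06Q → Q* = 49.2752.
The Pigouvian subsidy equals MEB at Q*: 8.39 + 1.54×49.2752 = 84.2738.

subsidy = $84.27 per unit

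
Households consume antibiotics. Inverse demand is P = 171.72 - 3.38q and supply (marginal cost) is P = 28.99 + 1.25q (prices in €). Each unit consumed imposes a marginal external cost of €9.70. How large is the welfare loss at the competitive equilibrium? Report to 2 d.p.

DWL = €10.16

Market equilibrium (private): 28.99 + 1.25q = 171.72 - 3.38q → q_m = 30.8272.
Social marginal benefit = demand − MEC = 162.02 - 3.38q.
Set SMB = MC: 162.02 - 3.38q = 28.99 + 1.25q → q* = 28.7322.
Height of the DWL triangle at q_m is MC(q_m) − SMB(q_m) = MEC(q_m) = 9.7000.
DWL = ½ × 2.0950 × 9.7000 = 10.1608.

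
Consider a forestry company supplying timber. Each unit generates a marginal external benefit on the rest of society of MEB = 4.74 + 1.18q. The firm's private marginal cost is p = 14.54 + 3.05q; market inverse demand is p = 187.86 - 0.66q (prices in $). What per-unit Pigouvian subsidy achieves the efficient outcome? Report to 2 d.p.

Social marginal cost = private MC − MEB = 9.80 + 1.87q.
Set SMC = demand: 9.80 + 1.87q = 187.86 - 0.66q → q* = 70.3794.
The Pigouvian subsidy equals MEB at q*: 4.74 + 1.18×70.3794 = 87.7877.

subsidy = $87.79 per unit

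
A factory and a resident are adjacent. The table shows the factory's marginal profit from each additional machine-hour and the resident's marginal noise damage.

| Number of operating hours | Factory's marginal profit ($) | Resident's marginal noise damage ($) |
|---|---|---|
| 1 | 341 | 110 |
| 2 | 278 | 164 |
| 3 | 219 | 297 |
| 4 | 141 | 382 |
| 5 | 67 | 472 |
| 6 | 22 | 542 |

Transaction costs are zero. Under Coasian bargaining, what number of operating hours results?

2

Bargaining reaches the level where marginal profit last exceeds marginal noise damage.
That holds through level 2 (278 ≥ 164) but not at 3 (219 < 297).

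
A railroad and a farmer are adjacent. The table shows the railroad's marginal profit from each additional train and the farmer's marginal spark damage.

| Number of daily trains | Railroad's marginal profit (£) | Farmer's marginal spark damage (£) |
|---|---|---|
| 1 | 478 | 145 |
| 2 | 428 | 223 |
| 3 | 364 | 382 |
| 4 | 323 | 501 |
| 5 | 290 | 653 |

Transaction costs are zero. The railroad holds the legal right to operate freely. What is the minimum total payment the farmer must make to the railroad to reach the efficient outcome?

Left alone the railroad would choose level 5 (marginal profit stays positive).
Efficient level: k* = 2 (marginal profit ≥ marginal spark damage through 2).
The farmer must at least cover the railroad's forgone profit from cutting 5→2: 364 + 323 + 290 = 977.

£977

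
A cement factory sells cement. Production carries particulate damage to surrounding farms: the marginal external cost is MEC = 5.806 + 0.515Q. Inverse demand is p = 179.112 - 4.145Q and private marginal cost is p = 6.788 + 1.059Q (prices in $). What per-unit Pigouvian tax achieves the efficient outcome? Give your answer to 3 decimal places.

tax = $20.801 per unit

Social marginal cost = private MC + MEC = 12.594 + 1.574Q.
Set SMC = demand: 12.594 + 1.574Q = 179.112 - 4.145Q → Q* = 29.1166.
The Pigouvian tax equals MEC at Q*: 5.806 + 0.515×29.1166 = 20.8010.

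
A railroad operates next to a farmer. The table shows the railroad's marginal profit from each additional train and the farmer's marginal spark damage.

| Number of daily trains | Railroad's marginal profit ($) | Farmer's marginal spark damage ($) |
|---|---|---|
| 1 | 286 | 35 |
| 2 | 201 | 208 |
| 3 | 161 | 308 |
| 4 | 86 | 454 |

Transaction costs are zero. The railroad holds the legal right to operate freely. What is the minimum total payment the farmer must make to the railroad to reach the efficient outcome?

$448

Left alone the railroad would choose level 4 (marginal profit stays positive).
Efficient level: k* = 1 (marginal profit ≥ marginal spark damage through 1).
The farmer must at least cover the railroad's forgone profit from cutting 4→1: 201 + 161 + 86 = 448.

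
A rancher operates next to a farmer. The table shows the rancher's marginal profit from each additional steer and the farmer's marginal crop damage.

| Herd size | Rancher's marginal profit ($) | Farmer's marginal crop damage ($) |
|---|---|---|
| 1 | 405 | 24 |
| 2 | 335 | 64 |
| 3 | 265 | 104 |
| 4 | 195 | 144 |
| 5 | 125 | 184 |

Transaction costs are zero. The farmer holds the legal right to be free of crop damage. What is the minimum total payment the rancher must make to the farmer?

Efficient level: marginal profit ≥ marginal crop damage through level 4, so k* = 4.
With the farmer holding the right, the rancher must at least compensate total damage at k*: 24 + 64 + 104 + 144 = 336.

$336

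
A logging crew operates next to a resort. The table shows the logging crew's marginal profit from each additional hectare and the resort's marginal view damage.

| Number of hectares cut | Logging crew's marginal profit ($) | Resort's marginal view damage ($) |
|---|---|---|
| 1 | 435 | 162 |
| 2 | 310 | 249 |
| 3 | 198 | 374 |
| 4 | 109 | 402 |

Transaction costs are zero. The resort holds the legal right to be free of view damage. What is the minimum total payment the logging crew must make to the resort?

Efficient level: marginal profit ≥ marginal view damage through level 2, so k* = 2.
With the resort holding the right, the logging crew must at least compensate total damage at k*: 162 + 249 = 411.

$411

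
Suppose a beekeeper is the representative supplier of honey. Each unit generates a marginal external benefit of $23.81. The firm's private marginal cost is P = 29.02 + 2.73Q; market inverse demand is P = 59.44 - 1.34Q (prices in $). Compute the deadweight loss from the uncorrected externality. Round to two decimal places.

DWL = $69.65

Market equilibrium (private): 29.02 + 2.73Q = 59.44 - 1.34Q → Q_m = 7.4742.
Social marginal cost = private MC − MEB = 5.21 + 2.73Q.
Set SMC = demand: 5.21 + 2.73Q = 59.44 - 1.34Q → Q* = 13.3243.
Between Q* and Q_m the wedge demand − SMC runs linearly from 0 to MEB(Q_m), so the loss is a triangle.
DWL = ½ × 5.8501 × 23.8100 = 69.6454.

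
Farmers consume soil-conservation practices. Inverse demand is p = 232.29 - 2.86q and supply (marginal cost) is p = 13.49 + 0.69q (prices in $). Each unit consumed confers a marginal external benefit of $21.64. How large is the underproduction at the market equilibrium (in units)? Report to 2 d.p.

Market equilibrium (private): 13.49 + 0.69q = 232.29 - 2.86q → q_m = 61.6338.
Social marginal benefit = demand + MEB = 253.93 - 2.86q.
Set SMB = MC: 253.93 - 2.86q = 13.49 + 0.69q → q* = 67.7296.
Gap = |61.6338 − 67.7296| = 6.0958.

6.10 units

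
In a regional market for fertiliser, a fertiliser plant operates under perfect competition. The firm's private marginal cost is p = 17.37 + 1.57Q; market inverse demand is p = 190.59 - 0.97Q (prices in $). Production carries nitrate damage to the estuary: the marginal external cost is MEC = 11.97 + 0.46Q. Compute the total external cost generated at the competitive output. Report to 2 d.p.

$1886.00

Market equilibrium (private): 17.37 + 1.57Q = 190.59 - 0.97Q → Q_m = 68.1969.
Total external cost = ∫₀^{Q_m} (11.97 + 0.46Q) dQ = 11.97×68.1969 + ½×0.46×68.1969² = 1886.0048.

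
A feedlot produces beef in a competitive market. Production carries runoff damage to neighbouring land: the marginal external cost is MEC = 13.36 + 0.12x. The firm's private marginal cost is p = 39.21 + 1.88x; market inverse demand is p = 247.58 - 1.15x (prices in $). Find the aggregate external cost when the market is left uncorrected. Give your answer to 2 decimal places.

Market equilibrium (private): 39.21 + 1.88x = 247.58 - 1.15x → x_m = 68.7690.
Total external cost = ∫₀^{x_m} (13.36 + 0.12x) dx = 13.36×68.7690 + ½×0.12×68.7690² = 1202.5044.

$1202.50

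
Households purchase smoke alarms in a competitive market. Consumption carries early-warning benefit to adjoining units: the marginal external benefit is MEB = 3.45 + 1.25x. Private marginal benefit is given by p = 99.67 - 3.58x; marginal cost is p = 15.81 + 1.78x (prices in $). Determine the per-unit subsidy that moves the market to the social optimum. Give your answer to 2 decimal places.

Social marginal benefit = demand + MEB = 103.12 - 2.33x.
Set SMB = MC: 103.12 - 2.33x = 15.81 + 1.78x → x* = 21.2433.
The Pigouvian subsidy equals MEB at x*: 3.45 + 1.25×21.2433 = 30.0041.

subsidy = $30.00 per unit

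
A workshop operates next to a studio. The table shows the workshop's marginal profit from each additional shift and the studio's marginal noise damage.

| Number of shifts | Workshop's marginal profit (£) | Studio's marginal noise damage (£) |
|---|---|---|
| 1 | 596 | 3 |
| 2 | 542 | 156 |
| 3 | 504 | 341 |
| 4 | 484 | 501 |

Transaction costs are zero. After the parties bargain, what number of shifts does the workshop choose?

3

Bargaining reaches the level where marginal profit last exceeds marginal noise damage.
That holds through level 3 (504 ≥ 341) but not at 4 (484 < 501).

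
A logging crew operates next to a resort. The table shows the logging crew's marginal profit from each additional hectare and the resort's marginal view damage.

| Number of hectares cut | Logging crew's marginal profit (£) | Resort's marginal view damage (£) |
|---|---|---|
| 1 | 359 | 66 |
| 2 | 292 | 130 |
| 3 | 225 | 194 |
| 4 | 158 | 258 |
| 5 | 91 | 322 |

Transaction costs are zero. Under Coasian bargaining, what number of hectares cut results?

3

Bargaining reaches the level where marginal profit last exceeds marginal view damage.
That holds through level 3 (225 ≥ 194) but not at 4 (158 < 258).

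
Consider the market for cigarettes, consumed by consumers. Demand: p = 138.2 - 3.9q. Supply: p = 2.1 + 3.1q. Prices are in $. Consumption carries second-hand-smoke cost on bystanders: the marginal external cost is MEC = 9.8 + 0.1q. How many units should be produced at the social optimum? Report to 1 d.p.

q* = 17.8

Social marginal benefit = demand − MEC = 128.4 - 4.0q.
Set SMB = MC: 128.4 - 4.0q = 2.1 + 3.1q → q* = 17.7887.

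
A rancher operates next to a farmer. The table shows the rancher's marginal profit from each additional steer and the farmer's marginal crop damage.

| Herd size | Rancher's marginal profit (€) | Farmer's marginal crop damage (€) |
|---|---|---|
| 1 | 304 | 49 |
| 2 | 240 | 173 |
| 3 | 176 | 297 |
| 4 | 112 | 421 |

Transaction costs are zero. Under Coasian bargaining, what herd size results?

Bargaining reaches the level where marginal profit last exceeds marginal crop damage.
That holds through level 2 (240 ≥ 173) but not at 3 (176 < 297).

2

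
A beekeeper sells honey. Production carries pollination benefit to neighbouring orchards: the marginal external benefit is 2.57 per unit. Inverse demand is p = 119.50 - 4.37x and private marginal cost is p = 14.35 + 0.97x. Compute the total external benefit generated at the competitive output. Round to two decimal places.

Market equilibrium (private): 14.35 + 0.97x = 119.50 - 4.37x → x_m = 19.6910.
Total external benefit = MEB × x_m = 2.57 × 19.6910 = 50.6059.

50.61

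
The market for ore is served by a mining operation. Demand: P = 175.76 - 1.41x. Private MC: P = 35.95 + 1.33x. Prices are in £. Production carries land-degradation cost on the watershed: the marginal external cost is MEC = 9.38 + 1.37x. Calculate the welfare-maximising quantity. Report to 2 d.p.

x* = 31.73

Social marginal cost = private MC + MEC = 45.33 + 2.70x.
Set SMC = demand: 45.33 + 2.70x = 175.76 - 1.41x → x* = 31.7348.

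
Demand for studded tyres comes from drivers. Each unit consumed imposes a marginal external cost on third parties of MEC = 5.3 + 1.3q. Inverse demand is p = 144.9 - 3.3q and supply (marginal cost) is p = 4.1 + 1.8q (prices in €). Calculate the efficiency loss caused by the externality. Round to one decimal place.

DWL = €132.5

Market equilibrium (private): 4.1 + 1.8q = 144.9 - 3.3q → q_m = 27.6078.
Social marginal benefit = demand − MEC = 139.6 - 4.6q.
Set SMB = MC: 139.6 - 4.6q = 4.1 + 1.8q → q* = 21.1719.
The loss is the area between SMB and MC from q* to q_m; with linear curves that's a triangle of height MEC(q_m).
DWL = ½ × 6.4359 × 41.1902 = 132.5480.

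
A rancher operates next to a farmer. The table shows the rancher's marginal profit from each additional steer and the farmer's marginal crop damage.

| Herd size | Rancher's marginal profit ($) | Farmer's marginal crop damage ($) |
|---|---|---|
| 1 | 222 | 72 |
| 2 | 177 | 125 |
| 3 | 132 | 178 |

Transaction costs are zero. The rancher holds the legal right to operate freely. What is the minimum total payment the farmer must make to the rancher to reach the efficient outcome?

$132

Left alone the rancher would choose level 3 (marginal profit stays positive).
Efficient level: k* = 2 (marginal profit ≥ marginal crop damage through 2).
The farmer must at least cover the rancher's forgone profit from cutting 3→2: 132 = 132.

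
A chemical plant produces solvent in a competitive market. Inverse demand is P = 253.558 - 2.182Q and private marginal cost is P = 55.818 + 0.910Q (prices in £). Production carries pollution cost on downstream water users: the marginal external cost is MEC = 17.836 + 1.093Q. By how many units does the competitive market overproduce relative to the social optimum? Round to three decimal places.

20.964 units

Market equilibrium (private): 55.818 + 0.910Q = 253.558 - 2.182Q → Q_m = 63.9521.
Social marginal cost = private MC + MEC = 73.654 + 2.003Q.
Set SMC = demand: 73.654 + 2.003Q = 253.558 - 2.182Q → Q* = 42.9878.
Gap = |63.9521 − 42.9878| = 20.9643.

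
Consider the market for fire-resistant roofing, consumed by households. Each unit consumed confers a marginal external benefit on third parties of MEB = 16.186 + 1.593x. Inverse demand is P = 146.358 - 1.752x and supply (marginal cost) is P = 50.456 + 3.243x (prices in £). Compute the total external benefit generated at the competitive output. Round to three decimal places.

£604.374

Market equilibrium (private): 50.456 + 3.243x = 146.358 - 1.752x → x_m = 19.1996.
Total external benefit = ∫₀^{x_m} (16.186 + 1.593x) dx = 16.186×19.1996 + ½×1.593×19.1996² = 604.3743.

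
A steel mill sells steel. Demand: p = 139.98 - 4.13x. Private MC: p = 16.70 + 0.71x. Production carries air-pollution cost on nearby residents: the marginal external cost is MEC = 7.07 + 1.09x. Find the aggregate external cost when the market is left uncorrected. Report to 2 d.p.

Market equilibrium (private): 16.70 + 0.71x = 139.98 - 4.13x → x_m = 25.4711.
Total external cost = ∫₀^{x_m} (7.07 + 1.09x) dx = 7.07×25.4711 + ½×1.09×25.4711² = 533.6641.

533.66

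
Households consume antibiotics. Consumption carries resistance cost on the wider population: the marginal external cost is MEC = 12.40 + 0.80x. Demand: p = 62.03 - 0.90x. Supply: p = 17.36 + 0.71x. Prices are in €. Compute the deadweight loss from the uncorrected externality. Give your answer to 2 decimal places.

DWL = €248.32

Market equilibrium (private): 17.36 + 0.71x = 62.03 - 0.90x → x_m = 27.7453.
Social marginal benefit = demand − MEC = 49.63 - 1.70x.
Set SMB = MC: 49.63 - 1.70x = 17.36 + 0.71x → x* = 13.3900.
Between x* and x_m the wedge MC − SMB runs linearly from 0 to MEC(x_m), so the loss is a triangle.
DWL = ½ × 14.3553 × 34.5963 = 248.3201.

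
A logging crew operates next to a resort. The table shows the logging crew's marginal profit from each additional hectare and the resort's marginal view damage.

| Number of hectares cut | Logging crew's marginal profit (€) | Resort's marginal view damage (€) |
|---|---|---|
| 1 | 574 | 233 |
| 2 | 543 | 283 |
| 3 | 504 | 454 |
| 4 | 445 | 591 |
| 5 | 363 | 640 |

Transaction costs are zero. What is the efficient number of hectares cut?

3

Bargaining reaches the level where marginal profit last exceeds marginal view damage.
That holds through level 3 (504 ≥ 454) but not at 4 (445 < 591).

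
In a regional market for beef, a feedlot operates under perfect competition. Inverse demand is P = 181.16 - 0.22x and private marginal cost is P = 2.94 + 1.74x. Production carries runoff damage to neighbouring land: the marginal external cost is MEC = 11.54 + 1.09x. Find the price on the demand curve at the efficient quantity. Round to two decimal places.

P = 169.14

Social marginal cost = private MC + MEC = 14.48 + 2.83x.
Set SMC = demand: 14.48 + 2.83x = 181.16 - 0.22x → x* = 54.6492.
Consumer price on the demand curve at x*: 181.16 − 0.22×54.6492 = 169.1372.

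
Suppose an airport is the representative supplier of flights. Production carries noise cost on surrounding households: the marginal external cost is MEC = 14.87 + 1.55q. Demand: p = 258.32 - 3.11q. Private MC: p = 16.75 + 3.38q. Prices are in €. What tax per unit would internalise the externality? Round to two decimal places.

Social marginal cost = private MC + MEC = 31.62 + 4.93q.
Set SMC = demand: 31.62 + 4.93q = 258.32 - 3.11q → q* = 28.1965.
The Pigouvian tax equals MEC at q*: 14.87 + 1.55×28.1965 = 58.5746.

tax = €58.57 per unit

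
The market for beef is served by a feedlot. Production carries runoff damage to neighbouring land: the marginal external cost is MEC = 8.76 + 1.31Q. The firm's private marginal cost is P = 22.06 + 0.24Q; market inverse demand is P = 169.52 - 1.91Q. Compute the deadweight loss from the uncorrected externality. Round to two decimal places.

DWL = 1405.13

Market equilibrium (private): 22.06 + 0.24Q = 169.52 - 1.91Q → Q_m = 68.5860.
Social marginal cost = private MC + MEC = 30.82 + 1.55Q.
Set SMC = demand: 30.82 + 1.55Q = 169.52 - 1.91Q → Q* = 40.0867.
Between Q* and Q_m the wedge SMC − demand runs linearly from 0 to MEC(Q_m), so the loss is a triangle.
DWL = ½ × 28.4993 × 98.6077 = 1405.1252.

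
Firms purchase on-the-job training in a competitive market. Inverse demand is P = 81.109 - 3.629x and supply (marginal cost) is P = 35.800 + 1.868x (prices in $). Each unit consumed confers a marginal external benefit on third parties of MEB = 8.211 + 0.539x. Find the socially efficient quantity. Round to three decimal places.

x* = 10.795

Social marginal benefit = demand + MEB = 89.320 - 3.090x.
Set SMB = MC: 89.320 - 3.090x = 35.800 + 1.868x → x* = 10.7947.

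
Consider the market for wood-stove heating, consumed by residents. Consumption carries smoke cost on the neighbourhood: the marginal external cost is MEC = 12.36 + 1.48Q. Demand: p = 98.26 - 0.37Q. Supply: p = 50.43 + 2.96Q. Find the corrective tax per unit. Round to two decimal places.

Social marginal benefit = demand − MEC = 85.90 - 1.85Q.
Set SMB = MC: 85.90 - 1.85Q = 50.43 + 2.96Q → Q* = 7.3742.
The Pigouvian tax equals MEC at Q*: 12.36 + 1.48×7.3742 = 23.2738.

tax = 23.27 per unit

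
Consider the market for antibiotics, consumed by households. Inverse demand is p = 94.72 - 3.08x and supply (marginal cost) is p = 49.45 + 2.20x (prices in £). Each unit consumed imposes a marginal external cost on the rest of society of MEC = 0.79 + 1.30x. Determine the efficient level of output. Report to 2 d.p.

Social marginal benefit = demand − MEC = 93.93 - 4.38x.
Set SMB = MC: 93.93 - 4.38x = 49.45 + 2.20x → x* = 6.7599.

x* = 6.76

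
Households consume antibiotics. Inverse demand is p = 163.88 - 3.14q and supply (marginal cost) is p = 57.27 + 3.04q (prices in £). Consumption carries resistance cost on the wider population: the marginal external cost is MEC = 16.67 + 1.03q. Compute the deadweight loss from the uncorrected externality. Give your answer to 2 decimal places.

DWL = £82.25

Market equilibrium (private): 57.27 + 3.04q = 163.88 - 3.14q → q_m = 17.2508.
Social marginal benefit = demand − MEC = 147.21 - 4.17q.
Set SMB = MC: 147.21 - 4.17q = 57.27 + 3.04q → q* = 12.4743.
The loss is the area between SMB and MC from q* to q_m; with linear curves that's a triangle of height MEC(q_m).
DWL = ½ × 4.7765 × 34.4383 = 82.2473.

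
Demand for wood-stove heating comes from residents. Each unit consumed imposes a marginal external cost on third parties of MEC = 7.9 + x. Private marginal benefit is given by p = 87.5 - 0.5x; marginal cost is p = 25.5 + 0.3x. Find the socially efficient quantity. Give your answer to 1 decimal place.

x* = 30.1

Social marginal benefit = demand − MEC = 79.6 - 1.5x.
Set SMB = MC: 79.6 - 1.5x = 25.5 + 0.3x → x* = 30.0556.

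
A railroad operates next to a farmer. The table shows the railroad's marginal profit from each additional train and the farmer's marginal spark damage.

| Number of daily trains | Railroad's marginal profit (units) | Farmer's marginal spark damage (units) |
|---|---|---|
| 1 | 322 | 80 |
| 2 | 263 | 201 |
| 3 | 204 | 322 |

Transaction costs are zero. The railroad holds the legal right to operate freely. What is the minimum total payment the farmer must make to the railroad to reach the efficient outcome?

204

Left alone the railroad would choose level 3 (marginal profit stays positive).
Efficient level: k* = 2 (marginal profit ≥ marginal spark damage through 2).
The farmer must at least cover the railroad's forgone profit from cutting 3→2: 204 = 204.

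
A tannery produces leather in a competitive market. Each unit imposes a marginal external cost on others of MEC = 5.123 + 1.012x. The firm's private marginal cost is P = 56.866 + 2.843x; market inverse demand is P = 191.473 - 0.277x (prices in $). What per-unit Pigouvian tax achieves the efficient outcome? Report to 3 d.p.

tax = $36.836 per unit

Social marginal cost = private MC + MEC = 61.989 + 3.855x.
Set SMC = demand: 61.989 + 3.855x = 191.473 - 0.277x → x* = 31.3369.
The Pigouvian tax equals MEC at x*: 5.123 + 1.012×31.3369 = 36.8359.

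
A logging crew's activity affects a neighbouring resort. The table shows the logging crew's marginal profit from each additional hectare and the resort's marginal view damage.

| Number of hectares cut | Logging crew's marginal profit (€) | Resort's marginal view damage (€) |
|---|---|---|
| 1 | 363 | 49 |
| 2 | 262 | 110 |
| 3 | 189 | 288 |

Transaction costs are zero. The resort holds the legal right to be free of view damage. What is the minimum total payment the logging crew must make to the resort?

€159

Efficient level: marginal profit ≥ marginal view damage through level 2, so k* = 2.
With the resort holding the right, the logging crew must at least compensate total damage at k*: 49 + 110 = 159.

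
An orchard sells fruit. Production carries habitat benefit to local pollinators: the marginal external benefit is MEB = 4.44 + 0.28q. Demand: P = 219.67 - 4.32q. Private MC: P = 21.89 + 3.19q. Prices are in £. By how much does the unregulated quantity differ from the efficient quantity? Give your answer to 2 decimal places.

1.63 units

Market equilibrium (private): 21.89 + 3.19q = 219.67 - 4.32q → q_m = 26.3356.
Social marginal cost = private MC − MEB = 17.45 + 2.91q.
Set SMC = demand: 17.45 + 2.91q = 219.67 - 4.32q → q* = 27.9696.
Gap = |26.3356 − 27.9696| = 1.6340.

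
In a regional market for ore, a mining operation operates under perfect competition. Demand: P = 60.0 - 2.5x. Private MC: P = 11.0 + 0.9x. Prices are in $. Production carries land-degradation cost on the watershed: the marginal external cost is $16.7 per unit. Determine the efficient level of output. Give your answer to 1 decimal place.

Social marginal cost = private MC + MEC = 27.7 + 0.9x.
Set SMC = demand: 27.7 + 0.9x = 60.0 - 2.5x → x* = 9.5000.

x* = 9.5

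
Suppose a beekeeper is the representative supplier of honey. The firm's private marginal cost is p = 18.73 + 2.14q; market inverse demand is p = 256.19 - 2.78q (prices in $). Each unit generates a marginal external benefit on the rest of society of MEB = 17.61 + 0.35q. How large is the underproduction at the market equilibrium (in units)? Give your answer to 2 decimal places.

Market equilibrium (private): 18.73 + 2.14q = 256.19 - 2.78q → q_m = 48.2642.
Social marginal cost = private MC − MEB = 1.12 + 1.79q.
Set SMC = demand: 1.12 + 1.79q = 256.19 - 2.78q → q* = 55.8140.
Gap = |48.2642 − 55.8140| = 7.5498.

7.55 units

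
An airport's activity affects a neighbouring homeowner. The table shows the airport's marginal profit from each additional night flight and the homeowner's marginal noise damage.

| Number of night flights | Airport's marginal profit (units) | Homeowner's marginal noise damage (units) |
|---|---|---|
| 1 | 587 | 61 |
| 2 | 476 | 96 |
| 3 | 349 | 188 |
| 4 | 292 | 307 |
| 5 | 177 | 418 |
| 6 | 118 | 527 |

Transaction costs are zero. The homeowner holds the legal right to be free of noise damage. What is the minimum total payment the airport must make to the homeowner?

345

Efficient level: marginal profit ≥ marginal noise damage through level 3, so k* = 3.
With the homeowner holding the right, the airport must at least compensate total damage at k*: 61 + 96 + 188 = 345.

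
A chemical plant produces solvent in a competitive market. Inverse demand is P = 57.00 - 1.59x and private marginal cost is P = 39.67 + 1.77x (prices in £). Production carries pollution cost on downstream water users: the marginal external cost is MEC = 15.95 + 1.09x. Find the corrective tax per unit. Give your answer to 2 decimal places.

tax = £16.29 per unit

Social marginal cost = private MC + MEC = 55.62 + 2.86x.
Set SMC = demand: 55.62 + 2.86x = 57.00 - 1.59x → x* = 0.3101.
The Pigouvian tax equals MEC at x*: 15.95 + 1.09×0.3101 = 16.2880.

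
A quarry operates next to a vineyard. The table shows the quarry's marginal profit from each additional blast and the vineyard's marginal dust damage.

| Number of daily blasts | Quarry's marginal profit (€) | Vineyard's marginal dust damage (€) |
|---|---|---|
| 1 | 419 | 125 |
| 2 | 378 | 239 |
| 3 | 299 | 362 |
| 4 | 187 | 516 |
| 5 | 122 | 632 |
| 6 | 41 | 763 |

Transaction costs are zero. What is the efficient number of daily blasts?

2

Bargaining reaches the level where marginal profit last exceeds marginal dust damage.
That holds through level 2 (378 ≥ 239) but not at 3 (299 < 362).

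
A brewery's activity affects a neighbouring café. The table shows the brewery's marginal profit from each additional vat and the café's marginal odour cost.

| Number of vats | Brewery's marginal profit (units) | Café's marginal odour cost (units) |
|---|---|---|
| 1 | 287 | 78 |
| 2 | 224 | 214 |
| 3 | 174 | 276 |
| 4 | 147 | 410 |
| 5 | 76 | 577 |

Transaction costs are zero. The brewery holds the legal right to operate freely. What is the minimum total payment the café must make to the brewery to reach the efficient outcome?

Left alone the brewery would choose level 5 (marginal profit stays positive).
Efficient level: k* = 2 (marginal profit ≥ marginal odour cost through 2).
The café must at least cover the brewery's forgone profit from cutting 5→2: 174 + 147 + 76 = 397.

397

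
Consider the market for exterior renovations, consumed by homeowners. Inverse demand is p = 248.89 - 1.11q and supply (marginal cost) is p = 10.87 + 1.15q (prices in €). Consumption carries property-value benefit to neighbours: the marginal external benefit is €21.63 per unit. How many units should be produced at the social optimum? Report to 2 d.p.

q* = 114.89

Social marginal benefit = demand + MEB = 270.52 - 1.11q.
Set SMB = MC: 270.52 - 1.11q = 10.87 + 1.15q → q* = 114.8894.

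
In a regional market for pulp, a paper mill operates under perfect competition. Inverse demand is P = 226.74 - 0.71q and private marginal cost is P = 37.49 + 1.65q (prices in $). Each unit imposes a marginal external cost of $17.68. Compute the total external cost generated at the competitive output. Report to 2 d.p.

$1417.77

Market equilibrium (private): 37.49 + 1.65q = 226.74 - 0.71q → q_m = 80.1907.
Total external cost = MEC × q_m = 17.68 × 80.1907 = 1417.7716.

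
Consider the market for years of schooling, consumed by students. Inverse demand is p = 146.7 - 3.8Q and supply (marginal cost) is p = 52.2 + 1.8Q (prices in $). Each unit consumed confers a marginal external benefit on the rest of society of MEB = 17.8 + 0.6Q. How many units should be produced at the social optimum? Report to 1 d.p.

Q* = 22.5

Social marginal benefit = demand + MEB = 164.5 - 3.2Q.
Set SMB = MC: 164.5 - 3.2Q = 52.2 + 1.8Q → Q* = 22.4600.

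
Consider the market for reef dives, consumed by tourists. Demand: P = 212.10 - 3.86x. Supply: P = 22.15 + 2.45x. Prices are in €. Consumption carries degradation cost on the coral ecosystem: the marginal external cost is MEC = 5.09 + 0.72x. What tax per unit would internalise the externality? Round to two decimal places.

tax = €24.02 per unit

Social marginal benefit = demand − MEC = 207.01 - 4.58x.
Set SMB = MC: 207.01 - 4.58x = 22.15 + 2.45x → x* = 26.2959.
The Pigouvian tax equals MEC at x*: 5.09 + 0.72×26.2959 = 24.0230.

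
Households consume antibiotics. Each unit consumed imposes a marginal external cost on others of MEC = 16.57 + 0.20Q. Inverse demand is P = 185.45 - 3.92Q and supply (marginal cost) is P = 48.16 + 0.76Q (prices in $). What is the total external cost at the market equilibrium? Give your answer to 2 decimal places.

$572.15

Market equilibrium (private): 48.16 + 0.76Q = 185.45 - 3.92Q → Q_m = 29.3355.
Total external cost = ∫₀^{Q_m} (16.57 + 0.20Q) dQ = 16.57×29.3355 + ½×0.20×29.3355² = 572.1464.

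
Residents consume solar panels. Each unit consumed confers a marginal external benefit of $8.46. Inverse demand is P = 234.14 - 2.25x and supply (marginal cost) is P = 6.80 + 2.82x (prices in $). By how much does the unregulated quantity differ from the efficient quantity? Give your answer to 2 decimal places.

Market equilibrium (private): 6.80 + 2.82x = 234.14 - 2.25x → x_m = 44.8402.
Social marginal benefit = demand + MEB = 242.60 - 2.25x.
Set SMB = MC: 242.60 - 2.25x = 6.80 + 2.82x → x* = 46.5089.
Gap = |44.8402 − 46.5089| = 1.6687.

1.67 units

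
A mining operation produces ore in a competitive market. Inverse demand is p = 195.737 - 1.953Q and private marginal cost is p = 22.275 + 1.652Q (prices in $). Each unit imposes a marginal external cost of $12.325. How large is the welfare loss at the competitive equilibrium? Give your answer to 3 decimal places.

DWL = $21.069

Market equilibrium (private): 22.275 + 1.652Q = 195.737 - 1.953Q → Q_m = 48.1171.
Social marginal cost = private MC + MEC = 34.600 + 1.652Q.
Set SMC = demand: 34.600 + 1.652Q = 195.737 - 1.953Q → Q* = 44.6982.
The loss is the area between SMC and demand from Q* to Q_m; with linear curves that's a triangle of height MEC(Q_m).
DWL = ½ × 3.4189 × 12.3250 = 21.0690.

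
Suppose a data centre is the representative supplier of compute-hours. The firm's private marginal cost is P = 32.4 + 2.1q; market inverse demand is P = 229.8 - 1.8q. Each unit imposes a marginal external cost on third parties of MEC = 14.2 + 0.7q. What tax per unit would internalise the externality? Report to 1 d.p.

Social marginal cost = private MC + MEC = 46.6 + 2.8q.
Set SMC = demand: 46.6 + 2.8q = 229.8 - 1.8q → q* = 39.8261.
The Pigouvian tax equals MEC at q*: 14.2 + 0.7×39.8261 = 42.0783.

tax = 42.1 per unit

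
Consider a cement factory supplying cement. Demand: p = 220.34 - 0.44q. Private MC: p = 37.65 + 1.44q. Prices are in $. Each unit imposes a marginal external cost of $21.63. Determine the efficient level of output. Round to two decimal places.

Social marginal cost = private MC + MEC = 59.28 + 1.44q.
Set SMC = demand: 59.28 + 1.44q = 220.34 - 0.44q → q* = 85.6702.

q* = 85.67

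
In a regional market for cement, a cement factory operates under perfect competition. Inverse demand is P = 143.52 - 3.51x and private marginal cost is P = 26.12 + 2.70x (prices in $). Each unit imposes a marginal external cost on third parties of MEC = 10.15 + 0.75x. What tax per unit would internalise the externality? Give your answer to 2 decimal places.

tax = $21.71 per unit

Social marginal cost = private MC + MEC = 36.27 + 3.45x.
Set SMC = demand: 36.27 + 3.45x = 143.52 - 3.51x → x* = 15.4095.
The Pigouvian tax equals MEC at x*: 10.15 + 0.75×15.4095 = 21.7071.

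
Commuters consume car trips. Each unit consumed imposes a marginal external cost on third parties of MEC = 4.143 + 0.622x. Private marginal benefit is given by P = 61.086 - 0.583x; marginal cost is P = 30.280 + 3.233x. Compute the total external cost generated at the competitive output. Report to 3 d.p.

Market equilibrium (private): 30.280 + 3.233x = 61.086 - 0.583x → x_m = 8.0729.
Total external cost = ∫₀^{x_m} (4.143 + 0.622x) dx = 4.143×8.0729 + ½×0.622×8.0729² = 53.7144.

53.714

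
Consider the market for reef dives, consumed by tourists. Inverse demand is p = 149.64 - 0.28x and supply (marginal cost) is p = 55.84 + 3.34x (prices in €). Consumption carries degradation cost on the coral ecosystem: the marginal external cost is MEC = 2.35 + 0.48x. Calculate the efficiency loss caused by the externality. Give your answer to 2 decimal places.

DWL = €26.67

Market equilibrium (private): 55.84 + 3.34x = 149.64 - 0.28x → x_m = 25.9116.
Social marginal benefit = demand − MEC = 147.29 - 0.76x.
Set SMB = MC: 147.29 - 0.76x = 55.84 + 3.34x → x* = 22.3049.
Height of the DWL triangle at x_m is MC(x_m) − SMB(x_m) = MEC(x_m) = 14.7876.
DWL = ½ × 3.6067 × 14.7876 = 26.6672.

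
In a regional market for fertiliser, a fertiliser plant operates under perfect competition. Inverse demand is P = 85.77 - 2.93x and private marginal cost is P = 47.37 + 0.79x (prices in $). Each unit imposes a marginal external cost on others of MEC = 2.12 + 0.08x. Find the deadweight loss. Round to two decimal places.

DWL = $1.14

Market equilibrium (private): 47.37 + 0.79x = 85.77 - 2.93x → x_m = 10.3226.
Social marginal cost = private MC + MEC = 49.49 + 0.87x.
Set SMC = demand: 49.49 + 0.87x = 85.77 - 2.93x → x* = 9.5474.
Between x* and x_m the wedge SMC − demand runs linearly from 0 to MEC(x_m), so the loss is a triangle.
DWL = ½ × 0.7752 × 2.9458 = 1.1418.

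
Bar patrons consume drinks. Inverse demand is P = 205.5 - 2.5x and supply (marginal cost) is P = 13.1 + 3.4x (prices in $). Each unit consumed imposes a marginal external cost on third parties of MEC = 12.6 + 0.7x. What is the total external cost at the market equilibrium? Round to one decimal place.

$783.1

Market equilibrium (private): 13.1 + 3.4x = 205.5 - 2.5x → x_m = 32.6102.
Total external cost = ∫₀^{x_m} (12.6 + 0.7x) dx = 12.6×32.6102 + ½×0.7×32.6102² = 783.0873.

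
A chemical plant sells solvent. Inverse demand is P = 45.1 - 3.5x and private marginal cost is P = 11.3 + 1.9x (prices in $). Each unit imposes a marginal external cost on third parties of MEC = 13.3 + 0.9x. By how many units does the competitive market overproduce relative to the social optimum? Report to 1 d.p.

Market equilibrium (private): 11.3 + 1.9x = 45.1 - 3.5x → x_m = 6.2593.
Social marginal cost = private MC + MEC = 24.6 + 2.8x.
Set SMC = demand: 24.6 + 2.8x = 45.1 - 3.5x → x* = 3.2540.
Gap = |6.2593 − 3.2540| = 3.0053.

3.0 units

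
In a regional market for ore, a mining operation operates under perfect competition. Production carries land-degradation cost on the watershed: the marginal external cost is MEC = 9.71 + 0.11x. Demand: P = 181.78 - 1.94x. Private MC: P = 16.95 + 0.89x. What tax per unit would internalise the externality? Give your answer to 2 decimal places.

tax = 15.51 per unit

Social marginal cost = private MC + MEC = 26.66 + x.
Set SMC = demand: 26.66 + x = 181.78 - 1.94x → x* = 52.7619.
The Pigouvian tax equals MEC at x*: 9.71 + 0.11×52.7619 = 15.5138.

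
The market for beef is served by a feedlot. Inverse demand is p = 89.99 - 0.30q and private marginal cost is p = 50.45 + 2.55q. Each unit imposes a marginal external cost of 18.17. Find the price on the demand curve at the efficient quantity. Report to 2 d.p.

Social marginal cost = private MC + MEC = 68.62 + 2.55q.
Set SMC = demand: 68.62 + 2.55q = 89.99 - 0.30q → q* = 7.4982.
Consumer price on the demand curve at q*: 89.99 − 0.30×7.4982 = 87.7405.

P = 87.74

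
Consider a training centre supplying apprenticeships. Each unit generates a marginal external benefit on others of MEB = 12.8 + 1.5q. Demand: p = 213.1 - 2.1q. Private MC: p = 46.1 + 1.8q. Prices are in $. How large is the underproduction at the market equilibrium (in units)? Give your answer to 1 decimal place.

32.1 units

Market equilibrium (private): 46.1 + 1.8q = 213.1 - 2.1q → q_m = 42.8205.
Social marginal cost = private MC − MEB = 33.3 + 0.3q.
Set SMC = demand: 33.3 + 0.3q = 213.1 - 2.1q → q* = 74.9167.
Gap = |42.8205 − 74.9167| = 32.0962.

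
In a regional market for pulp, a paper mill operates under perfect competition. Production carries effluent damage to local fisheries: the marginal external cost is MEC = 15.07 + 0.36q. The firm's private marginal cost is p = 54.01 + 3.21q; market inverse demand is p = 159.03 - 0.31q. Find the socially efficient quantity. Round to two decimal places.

Social marginal cost = private MC + MEC = 69.08 + 3.57q.
Set SMC = demand: 69.08 + 3.57q = 159.03 - 0.31q → q* = 23.1830.

q* = 23.18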